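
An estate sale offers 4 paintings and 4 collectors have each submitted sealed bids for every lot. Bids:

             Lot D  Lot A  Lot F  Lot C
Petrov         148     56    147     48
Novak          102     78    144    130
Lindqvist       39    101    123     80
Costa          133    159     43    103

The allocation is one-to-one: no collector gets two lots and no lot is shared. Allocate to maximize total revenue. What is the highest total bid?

Max total: $560

This is a one-to-one assignment (maximum-weight bipartite matching).
Optimal: Petrov→Lot D ($148), Novak→Lot C ($130), Lindqvist→Lot F ($123), Costa→Lot A ($159) — total 148+130+123+159 = $560.
Row-greedy (each collector in turn takes its best remaining lot) gives $496, worse by 64.
Next-best assignment: Petrov→Lot D, Novak→Lot F, Lindqvist→Lot C, Costa→Lot A = $531.
Every other assignment is strictly worse.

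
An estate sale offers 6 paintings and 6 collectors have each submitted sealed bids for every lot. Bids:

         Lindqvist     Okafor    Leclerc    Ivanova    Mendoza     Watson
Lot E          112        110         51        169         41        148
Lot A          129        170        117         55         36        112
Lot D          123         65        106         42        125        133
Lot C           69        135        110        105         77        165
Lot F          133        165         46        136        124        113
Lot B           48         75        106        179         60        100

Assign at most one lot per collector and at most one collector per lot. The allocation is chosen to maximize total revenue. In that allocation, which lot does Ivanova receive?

This is the linear assignment problem.
Optimal: Lindqvist→Lot F ($133), Okafor→Lot A ($170), Leclerc→Lot B ($106), Ivanova→Lot E ($169), Mendoza→Lot D ($125), Watson→Lot C ($165) — total 133+170+106+169+125+165 = $868.
Max-entry greedy (repeatedly take the single best remaining cell) gives $823, worse by 45.
Swapping Ivanova↔Leclerc (Ivanova→Lot B $179, Leclerc→Lot E $51) loses 45.
Ivanova's own top lot is Lot B ($179), but forcing Ivanova→Lot B and reassigning the rest optimally gives only $865 — worse by 3.

Ivanova receives Lot E.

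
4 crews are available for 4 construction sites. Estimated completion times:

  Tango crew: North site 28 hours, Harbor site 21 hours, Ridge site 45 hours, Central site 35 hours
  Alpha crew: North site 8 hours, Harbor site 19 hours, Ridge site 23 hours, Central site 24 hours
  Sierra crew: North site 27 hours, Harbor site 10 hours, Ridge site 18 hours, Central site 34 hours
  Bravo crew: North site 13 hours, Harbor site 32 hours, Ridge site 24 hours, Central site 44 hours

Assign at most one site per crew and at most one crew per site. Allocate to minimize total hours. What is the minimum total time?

Optimal: Tango crew→Harbor site (21 hours), Alpha crew→Central site (24 hours), Sierra crew→Ridge site (18 hours), Bravo crew→North site (13 hours) — total 21+24+18+13 = 76 hours.
Column-greedy (each site in turn goes to its cheapest remaining crew) gives 77 hours, worse by 1.
Next-best assignment: Tango crew→Central site, Alpha crew→North site, Sierra crew→Harbor site, Bravo crew→Ridge site = 77 hours.
Swapping Bravo crew↔Alpha crew (Bravo crew→Central site 44 hours, Alpha crew→North site 8 hours) adds 15.

Min total: 76 hours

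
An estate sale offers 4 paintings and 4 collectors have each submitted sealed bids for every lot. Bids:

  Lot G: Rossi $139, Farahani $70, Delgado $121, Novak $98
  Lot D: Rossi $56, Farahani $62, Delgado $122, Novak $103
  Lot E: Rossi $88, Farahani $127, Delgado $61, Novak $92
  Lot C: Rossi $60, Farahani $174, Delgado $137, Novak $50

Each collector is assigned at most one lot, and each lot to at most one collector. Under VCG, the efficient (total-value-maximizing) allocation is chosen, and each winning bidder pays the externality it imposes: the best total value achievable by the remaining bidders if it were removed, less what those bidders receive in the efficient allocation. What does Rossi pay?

Efficient allocation: Rossi→Lot G ($139), Farahani→Lot C ($174), Delgado→Lot D ($122), Novak→Lot E ($92); total welfare W = $527.
Rossi receives Lot G at value $139, so the others get W − 139 = $388.
Without Rossi: best allocation of the remaining 3 bidders over all 4 lots is Farahani→Lot C ($174), Delgado→Lot G ($121), Novak→Lot D ($103), total $398.
VCG payment = (others' best without Rossi) − (others' welfare with Rossi) = 398 − 388 = $10.

Rossi pays $10.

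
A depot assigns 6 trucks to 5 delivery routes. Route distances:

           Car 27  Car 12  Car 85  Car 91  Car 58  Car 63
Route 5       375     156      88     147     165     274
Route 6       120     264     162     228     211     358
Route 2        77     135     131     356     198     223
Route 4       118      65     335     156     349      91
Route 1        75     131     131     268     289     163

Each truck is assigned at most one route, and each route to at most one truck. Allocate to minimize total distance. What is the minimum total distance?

Optimal: Car 85→Route 5 (88 km), Car 58→Route 6 (211 km), Car 27→Route 2 (77 km), Car 63→Route 4 (91 km), Car 12→Route 1 (131 km) — total 88+211+77+91+131 = 598 km.
Next-best assignment: Car 85→Route 5, Car 58→Route 6, Car 12→Route 2, Car 63→Route 4, Car 27→Route 1 = 600 km.
Swapping Car 27↔Car 12 (Car 27→Route 1 75 km, Car 12→Route 2 135 km) adds 2.

Minimum total: 598 km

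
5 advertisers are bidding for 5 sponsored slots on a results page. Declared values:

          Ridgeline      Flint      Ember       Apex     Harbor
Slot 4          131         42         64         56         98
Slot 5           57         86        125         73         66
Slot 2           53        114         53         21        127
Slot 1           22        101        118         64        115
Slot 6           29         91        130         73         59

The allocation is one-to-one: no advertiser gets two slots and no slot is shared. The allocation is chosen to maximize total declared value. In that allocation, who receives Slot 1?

Harbor receives Slot 1.

Optimal: Ridgeline→Slot 4 ($131), Flint→Slot 2 ($114), Ember→Slot 6 ($130), Apex→Slot 5 ($73), Harbor→Slot 1 ($115) — total 131+114+130+73+115 = $563.
Column-greedy (each slot in turn goes to its best remaining advertiser) gives $557, worse by 6.
Every other assignment is strictly worse.
Harbor's own top slot is Slot 2 ($127), but forcing Harbor→Slot 2 and reassigning the rest optimally gives only $562 — worse by 1.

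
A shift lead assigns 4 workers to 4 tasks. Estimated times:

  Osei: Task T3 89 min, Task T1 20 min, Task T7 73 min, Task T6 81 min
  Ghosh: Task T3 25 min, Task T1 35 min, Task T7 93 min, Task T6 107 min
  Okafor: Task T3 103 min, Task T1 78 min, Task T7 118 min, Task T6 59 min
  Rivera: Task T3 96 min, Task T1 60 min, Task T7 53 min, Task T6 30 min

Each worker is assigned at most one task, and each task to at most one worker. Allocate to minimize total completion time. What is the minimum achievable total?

Treat this as an assignment problem: match each worker to one task.
Optimal: Osei→Task T1 (20 min), Ghosh→Task T3 (25 min), Okafor→Task T6 (59 min), Rivera→Task T7 (53 min) — total 20+25+59+53 = 157 min.
Min-entry greedy (repeatedly take the single cheapest remaining cell) gives 193 min, worse by 36.
Next-best assignment: Osei→Task T1, Ghosh→Task T3, Okafor→Task T7, Rivera→Task T6 = 193 min.
Checked against all permutations: 157 min is optimal.

Minimum total: 157 min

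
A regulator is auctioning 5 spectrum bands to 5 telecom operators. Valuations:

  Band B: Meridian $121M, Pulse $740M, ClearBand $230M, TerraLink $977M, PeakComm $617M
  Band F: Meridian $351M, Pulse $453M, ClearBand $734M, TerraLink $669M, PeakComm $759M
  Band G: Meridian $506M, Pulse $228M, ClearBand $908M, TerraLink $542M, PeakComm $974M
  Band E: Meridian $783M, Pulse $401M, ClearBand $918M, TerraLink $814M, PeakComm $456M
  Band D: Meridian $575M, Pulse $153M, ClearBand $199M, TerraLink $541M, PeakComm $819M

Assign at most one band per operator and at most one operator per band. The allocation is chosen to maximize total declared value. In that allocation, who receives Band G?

ClearBand receives Band G.

This is a one-to-one assignment (maximum-weight bipartite matching).
Optimal: Meridian→Band E ($783M), Pulse→Band F ($453M), ClearBand→Band G ($908M), TerraLink→Band B ($977M), PeakComm→Band D ($819M) — total 783+453+908+977+819 = $3940M.
Column-greedy (each band in turn goes to its best remaining operator) gives $3580M, worse by 360.
Next-best assignment: Meridian→Band E, Pulse→Band B, ClearBand→Band G, TerraLink→Band F, PeakComm→Band D = $3919M.
No other one-to-one assignment exceeds $3940M.
ClearBand's own top band is Band E ($918M), but forcing ClearBand→Band E and reassigning the rest optimally gives only $3897M — worse by 43.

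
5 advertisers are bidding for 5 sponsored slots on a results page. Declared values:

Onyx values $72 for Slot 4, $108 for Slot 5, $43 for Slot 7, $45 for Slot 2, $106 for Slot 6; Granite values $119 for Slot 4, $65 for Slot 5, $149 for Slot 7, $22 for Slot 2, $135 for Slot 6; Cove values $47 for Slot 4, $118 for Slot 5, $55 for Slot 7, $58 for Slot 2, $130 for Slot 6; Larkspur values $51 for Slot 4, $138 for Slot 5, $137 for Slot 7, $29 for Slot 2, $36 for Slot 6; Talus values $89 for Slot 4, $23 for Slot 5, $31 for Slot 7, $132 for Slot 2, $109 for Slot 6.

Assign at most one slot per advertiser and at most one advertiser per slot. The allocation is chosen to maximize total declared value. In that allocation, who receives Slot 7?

Optimal: Onyx→Slot 5 ($108), Granite→Slot 4 ($119), Cove→Slot 6 ($130), Larkspur→Slot 7 ($137), Talus→Slot 2 ($132) — total 108+119+130+137+132 = $626.
Column-greedy (each slot in turn goes to its best remaining advertiser) gives $550, worse by 76.
Larkspur's own top slot is Slot 5 ($138), but forcing Larkspur→Slot 5 and reassigning the rest optimally gives only $621 — worse by 5.

Larkspur receives Slot 7.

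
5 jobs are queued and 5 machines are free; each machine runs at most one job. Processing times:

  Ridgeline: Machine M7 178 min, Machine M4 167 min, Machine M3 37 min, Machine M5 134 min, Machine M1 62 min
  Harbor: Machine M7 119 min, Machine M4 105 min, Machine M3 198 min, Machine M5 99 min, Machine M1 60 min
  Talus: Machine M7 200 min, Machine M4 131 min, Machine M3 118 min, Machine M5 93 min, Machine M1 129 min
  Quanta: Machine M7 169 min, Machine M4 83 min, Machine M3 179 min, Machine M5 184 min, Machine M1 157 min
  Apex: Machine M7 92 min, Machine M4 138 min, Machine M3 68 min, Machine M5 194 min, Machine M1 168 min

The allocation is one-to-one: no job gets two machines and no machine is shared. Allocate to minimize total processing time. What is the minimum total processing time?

Minimum total: 365 min

Treat this as an assignment problem: match each job to one machine.
Optimal: Ridgeline→Machine M3 (37 min), Harbor→Machine M1 (60 min), Talus→Machine M5 (93 min), Quanta→Machine M4 (83 min), Apex→Machine M7 (92 min) — total 37+60+93+83+92 = 365 min.
Next-best assignment: Ridgeline→Machine M1, Harbor→Machine M7, Talus→Machine M5, Quanta→Machine M4, Apex→Machine M3 = 425 min.
No other one-to-one assignment undercuts 365 min.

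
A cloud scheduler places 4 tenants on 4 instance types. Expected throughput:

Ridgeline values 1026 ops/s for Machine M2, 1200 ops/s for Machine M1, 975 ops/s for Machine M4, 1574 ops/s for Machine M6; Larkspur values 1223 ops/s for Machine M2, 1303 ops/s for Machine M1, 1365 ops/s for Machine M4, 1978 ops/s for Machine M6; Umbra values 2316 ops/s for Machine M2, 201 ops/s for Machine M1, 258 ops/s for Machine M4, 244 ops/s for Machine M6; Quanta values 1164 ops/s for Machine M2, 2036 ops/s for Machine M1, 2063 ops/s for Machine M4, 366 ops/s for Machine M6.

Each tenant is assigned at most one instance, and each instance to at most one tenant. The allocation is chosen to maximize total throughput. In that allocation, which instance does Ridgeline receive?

Ridgeline receives Machine M1.

Optimal: Ridgeline→Machine M1 (1200 ops/s), Larkspur→Machine M6 (1978 ops/s), Umbra→Machine M2 (2316 ops/s), Quanta→Machine M4 (2063 ops/s) — total 1200+1978+2316+2063 = 7557 ops/s.
Column-greedy (each instance in turn goes to its best remaining tenant) gives 7291 ops/s, worse by 266.
Next-best assignment: Ridgeline→Machine M4, Larkspur→Machine M6, Umbra→Machine M2, Quanta→Machine M1 = 7305 ops/s.
No other one-to-one assignment exceeds 7557 ops/s.
Ridgeline's own top instance is Machine M6 (1574 ops/s), but forcing Ridgeline→Machine M6 and reassigning the rest optimally gives only 7291 ops/s — worse by 266.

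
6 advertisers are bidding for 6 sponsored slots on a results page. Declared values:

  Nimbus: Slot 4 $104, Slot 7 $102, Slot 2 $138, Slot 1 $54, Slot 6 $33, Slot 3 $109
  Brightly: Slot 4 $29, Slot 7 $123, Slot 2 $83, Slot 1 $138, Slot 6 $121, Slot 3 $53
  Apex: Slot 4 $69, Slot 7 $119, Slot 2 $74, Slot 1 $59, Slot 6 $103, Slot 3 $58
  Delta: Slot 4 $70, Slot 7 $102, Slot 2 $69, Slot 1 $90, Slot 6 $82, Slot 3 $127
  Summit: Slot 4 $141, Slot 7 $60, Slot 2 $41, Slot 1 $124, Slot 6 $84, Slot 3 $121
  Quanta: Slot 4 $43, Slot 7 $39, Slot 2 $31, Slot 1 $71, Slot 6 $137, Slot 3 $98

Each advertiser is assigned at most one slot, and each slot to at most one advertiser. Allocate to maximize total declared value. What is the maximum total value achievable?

Maximum total: $800

Optimal: Nimbus→Slot 2 ($138), Brightly→Slot 1 ($138), Apex→Slot 7 ($119), Delta→Slot 3 ($127), Summit→Slot 4 ($141), Quanta→Slot 6 ($137) — total 138+138+119+127+141+137 = $800.
Column-greedy (each slot in turn goes to its best remaining advertiser) gives $687, worse by 113.
Swapping Apex↔Nimbus (Apex→Slot 2 $74, Nimbus→Slot 7 $102) loses 81.
No other one-to-one assignment exceeds $800.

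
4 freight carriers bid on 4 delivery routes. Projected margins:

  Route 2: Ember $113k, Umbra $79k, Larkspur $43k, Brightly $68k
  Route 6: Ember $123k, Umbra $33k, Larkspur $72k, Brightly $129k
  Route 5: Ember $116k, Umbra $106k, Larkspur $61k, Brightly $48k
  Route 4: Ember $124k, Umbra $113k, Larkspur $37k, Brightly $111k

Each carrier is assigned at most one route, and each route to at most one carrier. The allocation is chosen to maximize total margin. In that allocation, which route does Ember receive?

Ember receives Route 2.

This is a one-to-one assignment (maximum-weight bipartite matching).
Optimal: Ember→Route 2 ($113k), Umbra→Route 4 ($113k), Larkspur→Route 5 ($61k), Brightly→Route 6 ($129k) — total 113+113+61+129 = $416k.
Next-best assignment: Ember→Route 2, Umbra→Route 5, Larkspur→Route 6, Brightly→Route 4 = $402k.
Every other assignment is strictly worse.
Ember's own top route is Route 4 ($124k), but forcing Ember→Route 4 and reassigning the rest optimally gives only $402k — worse by 14.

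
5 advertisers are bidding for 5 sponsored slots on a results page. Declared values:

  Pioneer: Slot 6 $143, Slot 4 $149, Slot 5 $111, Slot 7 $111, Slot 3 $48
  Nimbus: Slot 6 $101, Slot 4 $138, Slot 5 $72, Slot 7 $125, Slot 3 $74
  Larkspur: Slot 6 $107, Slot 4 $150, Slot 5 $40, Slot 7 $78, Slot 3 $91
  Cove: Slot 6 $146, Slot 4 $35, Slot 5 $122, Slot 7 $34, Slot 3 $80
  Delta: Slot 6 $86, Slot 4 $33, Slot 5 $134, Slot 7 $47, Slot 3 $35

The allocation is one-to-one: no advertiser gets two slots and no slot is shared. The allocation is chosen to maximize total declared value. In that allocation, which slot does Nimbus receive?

Nimbus receives Slot 7.

Optimal: Pioneer→Slot 4 ($149), Nimbus→Slot 7 ($125), Larkspur→Slot 3 ($91), Cove→Slot 6 ($146), Delta→Slot 5 ($134) — total 149+125+91+146+134 = $645.
Row-greedy (each advertiser in turn takes its best remaining slot) gives $538, worse by 107.
Next-best assignment: Pioneer→Slot 6, Nimbus→Slot 7, Larkspur→Slot 4, Cove→Slot 3, Delta→Slot 5 = $632.
Swapping Nimbus↔Pioneer (Nimbus→Slot 4 $138, Pioneer→Slot 7 $111) loses 25.
Nimbus's own top slot is Slot 4 ($138), but forcing Nimbus→Slot 4 and reassigning the rest optimally gives only $620 — worse by 25.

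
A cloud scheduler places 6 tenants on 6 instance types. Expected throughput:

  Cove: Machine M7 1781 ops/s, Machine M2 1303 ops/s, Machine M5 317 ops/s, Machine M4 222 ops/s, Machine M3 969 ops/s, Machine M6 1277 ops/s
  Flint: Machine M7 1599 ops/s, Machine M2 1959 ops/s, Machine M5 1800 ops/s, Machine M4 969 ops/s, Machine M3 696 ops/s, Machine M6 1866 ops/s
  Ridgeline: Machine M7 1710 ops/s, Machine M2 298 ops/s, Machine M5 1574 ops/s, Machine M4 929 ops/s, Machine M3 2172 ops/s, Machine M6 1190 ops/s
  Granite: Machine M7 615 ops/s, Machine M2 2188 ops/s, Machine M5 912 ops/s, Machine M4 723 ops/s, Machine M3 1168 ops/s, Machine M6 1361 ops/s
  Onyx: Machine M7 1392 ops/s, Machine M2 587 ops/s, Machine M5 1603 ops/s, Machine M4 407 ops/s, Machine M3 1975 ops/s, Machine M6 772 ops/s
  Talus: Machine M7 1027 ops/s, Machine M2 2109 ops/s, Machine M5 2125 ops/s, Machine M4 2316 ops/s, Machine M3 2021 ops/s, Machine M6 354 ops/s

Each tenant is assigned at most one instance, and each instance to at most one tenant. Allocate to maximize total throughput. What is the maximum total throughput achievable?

Optimal: Cove→Machine M7 (1781 ops/s), Flint→Machine M6 (1866 ops/s), Ridgeline→Machine M3 (2172 ops/s), Granite→Machine M2 (2188 ops/s), Onyx→Machine M5 (1603 ops/s), Talus→Machine M4 (2316 ops/s) — total 1781+1866+2172+2188+1603+2316 = 11926 ops/s.
Row-greedy (each tenant in turn takes its best remaining instance) gives 11192 ops/s, worse by 734.
Next-best assignment: Cove→Machine M7, Flint→Machine M6, Ridgeline→Machine M5, Granite→Machine M2, Onyx→Machine M3, Talus→Machine M4 = 11700 ops/s.
No other one-to-one assignment exceeds 11926 ops/s.

Max total: 11926 ops/s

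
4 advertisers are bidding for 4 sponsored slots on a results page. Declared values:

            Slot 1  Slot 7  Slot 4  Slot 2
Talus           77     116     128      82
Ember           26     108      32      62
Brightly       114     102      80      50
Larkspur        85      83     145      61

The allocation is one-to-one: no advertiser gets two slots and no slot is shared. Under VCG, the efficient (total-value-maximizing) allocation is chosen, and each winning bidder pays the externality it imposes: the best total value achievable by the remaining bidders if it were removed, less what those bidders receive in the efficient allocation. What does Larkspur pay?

Efficient allocation: Talus→Slot 2 ($82), Ember→Slot 7 ($108), Brightly→Slot 1 ($114), Larkspur→Slot 4 ($145); total welfare W = $449.
Larkspur receives Slot 4 at value $145, so the others get W − 145 = $304.
Without Larkspur: best allocation of the remaining 3 bidders over all 4 slots is Talus→Slot 4 ($128), Ember→Slot 7 ($108), Brightly→Slot 1 ($114), total $350.
VCG payment = (others' best without Larkspur) − (others' welfare with Larkspur) = 350 − 304 = $46.

Larkspur pays $46.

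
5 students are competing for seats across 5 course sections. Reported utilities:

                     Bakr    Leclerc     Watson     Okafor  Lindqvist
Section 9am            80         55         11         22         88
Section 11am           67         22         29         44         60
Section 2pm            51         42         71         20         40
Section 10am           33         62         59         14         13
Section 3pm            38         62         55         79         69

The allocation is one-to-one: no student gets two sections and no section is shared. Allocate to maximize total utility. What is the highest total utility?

Maximum total: 367 points

Optimal: Bakr→Section 11am (67 points), Leclerc→Section 10am (62 points), Watson→Section 2pm (71 points), Okafor→Section 3pm (79 points), Lindqvist→Section 9am (88 points) — total 67+62+71+79+88 = 367 points.
Row-greedy (each student in turn takes its best remaining section) gives 352 points, worse by 15.
Swapping Lindqvist↔Watson (Lindqvist→Section 2pm 40 points, Watson→Section 9am 11 points) loses 108.
Every other assignment is strictly worse.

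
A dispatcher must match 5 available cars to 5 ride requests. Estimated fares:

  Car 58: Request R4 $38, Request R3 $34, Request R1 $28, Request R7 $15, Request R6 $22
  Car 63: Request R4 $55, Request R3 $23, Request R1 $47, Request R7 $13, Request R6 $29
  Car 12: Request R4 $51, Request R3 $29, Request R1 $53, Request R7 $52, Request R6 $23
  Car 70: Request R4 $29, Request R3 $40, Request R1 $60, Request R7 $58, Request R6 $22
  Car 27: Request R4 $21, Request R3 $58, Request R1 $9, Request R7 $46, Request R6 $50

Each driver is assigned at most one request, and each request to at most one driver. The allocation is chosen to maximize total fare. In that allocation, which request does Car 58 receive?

Car 58 receives Request R3.

Treat this as an assignment problem: match each driver to one request.
Optimal: Car 58→Request R3 ($34), Car 63→Request R4 ($55), Car 12→Request R7 ($52), Car 70→Request R1 ($60), Car 27→Request R6 ($50) — total 34+55+52+60+50 = $251.
Column-greedy (each request in turn goes to its best remaining driver) gives $247, worse by 4.
Next-best assignment: Car 58→Request R3, Car 63→Request R4, Car 12→Request R1, Car 70→Request R7, Car 27→Request R6 = $250.
Checked against all permutations: $251 is optimal.
Car 58's own top request is Request R4 ($38), but forcing Car 58→Request R4 and reassigning the rest optimally gives only $237 — worse by 14.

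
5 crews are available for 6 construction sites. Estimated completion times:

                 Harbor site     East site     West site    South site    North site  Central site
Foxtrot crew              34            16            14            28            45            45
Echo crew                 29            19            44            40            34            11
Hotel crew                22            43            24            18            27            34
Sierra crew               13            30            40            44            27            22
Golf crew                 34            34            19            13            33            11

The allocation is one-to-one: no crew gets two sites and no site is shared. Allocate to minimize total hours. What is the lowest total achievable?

Min total: 75 hours

Optimal: Foxtrot crew→West site (14 hours), Echo crew→East site (19 hours), Hotel crew→South site (18 hours), Sierra crew→Harbor site (13 hours), Golf crew→Central site (11 hours) — total 14+19+18+13+11 = 75 hours.
Min-entry greedy (repeatedly take the single cheapest remaining cell) gives 78 hours, worse by 3.
No other one-to-one assignment undercuts 75 hours.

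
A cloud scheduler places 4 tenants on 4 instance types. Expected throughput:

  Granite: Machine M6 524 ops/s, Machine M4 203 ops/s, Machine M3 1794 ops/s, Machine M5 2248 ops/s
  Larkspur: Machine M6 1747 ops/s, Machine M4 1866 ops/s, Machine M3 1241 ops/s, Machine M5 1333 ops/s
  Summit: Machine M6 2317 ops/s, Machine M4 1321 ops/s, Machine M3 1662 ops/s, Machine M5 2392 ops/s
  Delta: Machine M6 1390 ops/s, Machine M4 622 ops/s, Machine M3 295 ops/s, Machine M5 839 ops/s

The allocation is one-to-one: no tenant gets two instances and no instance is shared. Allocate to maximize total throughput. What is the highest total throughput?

Max total: 7442 ops/s

Optimal: Granite→Machine M3 (1794 ops/s), Larkspur→Machine M4 (1866 ops/s), Summit→Machine M5 (2392 ops/s), Delta→Machine M6 (1390 ops/s) — total 1794+1866+2392+1390 = 7442 ops/s.
Row-greedy (each tenant in turn takes its best remaining instance) gives 6726 ops/s, worse by 716.
Swapping Larkspur↔Granite (Larkspur→Machine M3 1241 ops/s, Granite→Machine M4 203 ops/s) loses 2216.
Checked against all permutations: 7442 ops/s is optimal.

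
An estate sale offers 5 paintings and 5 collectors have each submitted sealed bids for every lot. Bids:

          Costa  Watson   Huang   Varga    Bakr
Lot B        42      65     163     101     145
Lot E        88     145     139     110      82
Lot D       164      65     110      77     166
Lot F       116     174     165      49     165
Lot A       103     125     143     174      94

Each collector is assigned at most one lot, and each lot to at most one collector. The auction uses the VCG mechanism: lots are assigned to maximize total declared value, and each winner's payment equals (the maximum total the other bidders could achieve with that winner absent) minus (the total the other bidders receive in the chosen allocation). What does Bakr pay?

Efficient allocation: Costa→Lot D ($164), Watson→Lot E ($145), Huang→Lot B ($163), Varga→Lot A ($174), Bakr→Lot F ($165); total welfare W = $811.
Bakr receives Lot F at value $165, so the others get W − 165 = $646.
Without Bakr: best allocation of the remaining 4 bidders over all 5 lots is Costa→Lot D ($164), Watson→Lot F ($174), Huang→Lot B ($163), Varga→Lot A ($174), total $675.
VCG payment = (others' best without Bakr) − (others' welfare with Bakr) = 675 − 646 = $29.

Bakr pays $29.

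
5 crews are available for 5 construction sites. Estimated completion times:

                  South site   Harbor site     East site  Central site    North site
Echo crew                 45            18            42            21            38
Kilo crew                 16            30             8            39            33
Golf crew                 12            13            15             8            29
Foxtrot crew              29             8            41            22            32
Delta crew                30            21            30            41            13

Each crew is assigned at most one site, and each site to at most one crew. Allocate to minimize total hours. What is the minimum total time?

Min total: 62 hours

Optimal: Echo crew→Central site (21 hours), Kilo crew→East site (8 hours), Golf crew→South site (12 hours), Foxtrot crew→Harbor site (8 hours), Delta crew→North site (13 hours) — total 21+8+12+8+13 = 62 hours.
Row-greedy (each crew in turn takes its cheapest remaining site) gives 76 hours, worse by 14.
Swapping Kilo crew↔Golf crew (Kilo crew→South site 16 hours, Golf crew→East site 15 hours) adds 11.
Checked against all permutations: 62 hours is optimal.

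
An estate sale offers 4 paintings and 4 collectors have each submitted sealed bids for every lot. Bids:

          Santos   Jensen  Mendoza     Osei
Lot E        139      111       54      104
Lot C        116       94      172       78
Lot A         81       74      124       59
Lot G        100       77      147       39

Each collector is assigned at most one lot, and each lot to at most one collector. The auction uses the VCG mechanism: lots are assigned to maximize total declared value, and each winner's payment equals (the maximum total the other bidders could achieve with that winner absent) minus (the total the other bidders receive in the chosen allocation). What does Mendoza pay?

Mendoza pays $20.

Efficient allocation: Santos→Lot G ($100), Jensen→Lot A ($74), Mendoza→Lot C ($172), Osei→Lot E ($104); total welfare W = $450.
Mendoza receives Lot C at value $172, so the others get W − 172 = $278.
Without Mendoza: best allocation of the remaining 3 bidders over all 4 lots is Santos→Lot G ($100), Jensen→Lot C ($94), Osei→Lot E ($104), total $298.
VCG payment = (others' best without Mendoza) − (others' welfare with Mendoza) = 298 − 278 = $20.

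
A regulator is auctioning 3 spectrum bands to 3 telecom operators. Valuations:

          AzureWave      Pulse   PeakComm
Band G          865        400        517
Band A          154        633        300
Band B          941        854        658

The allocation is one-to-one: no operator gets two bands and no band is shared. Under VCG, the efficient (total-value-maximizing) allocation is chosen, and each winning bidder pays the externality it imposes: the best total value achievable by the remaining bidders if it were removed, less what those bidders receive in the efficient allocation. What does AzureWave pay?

Efficient allocation: AzureWave→Band G ($865M), Pulse→Band A ($633M), PeakComm→Band B ($658M); total welfare W = $2156M.
AzureWave receives Band G at value $865M, so the others get W − 865 = $1291M.
Without AzureWave: best allocation of the remaining 2 bidders over all 3 bands is Pulse→Band B ($854M), PeakComm→Band G ($517M), total $1371M.
VCG payment = (others' best without AzureWave) − (others' welfare with AzureWave) = 1371 − 1291 = $80M.

AzureWave pays $80M.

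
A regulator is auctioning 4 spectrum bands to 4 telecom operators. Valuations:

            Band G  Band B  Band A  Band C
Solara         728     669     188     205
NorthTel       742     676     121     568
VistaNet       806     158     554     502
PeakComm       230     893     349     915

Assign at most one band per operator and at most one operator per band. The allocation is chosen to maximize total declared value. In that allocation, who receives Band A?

VistaNet receives Band A.

Treat this as an assignment problem: match each operator to one band.
Optimal: Solara→Band B ($669M), NorthTel→Band G ($742M), VistaNet→Band A ($554M), PeakComm→Band C ($915M) — total 669+742+554+915 = $2880M.
Max-entry greedy (repeatedly take the single best remaining cell) gives $2585M, worse by 295.
Swapping NorthTel↔VistaNet (NorthTel→Band A $121M, VistaNet→Band G $806M) loses 369.
Checked against all permutations: $2880M is optimal.
VistaNet's own top band is Band G ($806M), but forcing VistaNet→Band G and reassigning the rest optimally gives only $2585M — worse by 295.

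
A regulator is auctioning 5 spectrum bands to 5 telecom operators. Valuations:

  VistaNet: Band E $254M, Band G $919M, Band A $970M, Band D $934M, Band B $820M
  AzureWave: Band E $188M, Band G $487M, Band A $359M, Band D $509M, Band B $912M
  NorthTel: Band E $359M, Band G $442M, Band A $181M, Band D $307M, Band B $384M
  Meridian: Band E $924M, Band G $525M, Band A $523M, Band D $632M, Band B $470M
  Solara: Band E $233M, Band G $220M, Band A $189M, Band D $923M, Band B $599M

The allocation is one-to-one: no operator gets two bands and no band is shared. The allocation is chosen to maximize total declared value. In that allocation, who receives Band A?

VistaNet receives Band A.

Optimal: VistaNet→Band A ($970M), AzureWave→Band B ($912M), NorthTel→Band G ($442M), Meridian→Band E ($924M), Solara→Band D ($923M) — total 970+912+442+924+923 = $4171M.
Column-greedy (each band in turn goes to its best remaining operator) gives $3509M, worse by 662.
Next-best assignment: VistaNet→Band G, AzureWave→Band B, NorthTel→Band A, Meridian→Band E, Solara→Band D = $3859M.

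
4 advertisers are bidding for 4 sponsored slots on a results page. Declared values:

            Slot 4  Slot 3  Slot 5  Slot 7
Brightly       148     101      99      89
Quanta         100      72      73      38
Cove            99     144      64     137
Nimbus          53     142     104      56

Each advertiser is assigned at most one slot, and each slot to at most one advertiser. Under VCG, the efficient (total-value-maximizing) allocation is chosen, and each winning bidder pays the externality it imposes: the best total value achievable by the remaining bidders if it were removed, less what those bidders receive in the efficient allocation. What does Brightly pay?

Brightly pays $27.

Efficient allocation: Brightly→Slot 4 ($148), Quanta→Slot 5 ($73), Cove→Slot 7 ($137), Nimbus→Slot 3 ($142); total welfare W = $500.
Brightly receives Slot 4 at value $148, so the others get W − 148 = $352.
Without Brightly: best allocation of the remaining 3 bidders over all 4 slots is Quanta→Slot 4 ($100), Cove→Slot 7 ($137), Nimbus→Slot 3 ($142), total $379.
VCG payment = (others' best without Brightly) − (others' welfare with Brightly) = 379 − 352 = $27.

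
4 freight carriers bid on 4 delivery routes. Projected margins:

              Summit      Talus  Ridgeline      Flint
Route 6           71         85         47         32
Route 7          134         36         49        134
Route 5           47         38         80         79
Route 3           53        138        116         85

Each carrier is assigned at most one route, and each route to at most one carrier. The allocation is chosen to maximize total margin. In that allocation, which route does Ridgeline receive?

Optimal: Summit→Route 6 ($71k), Talus→Route 3 ($138k), Ridgeline→Route 5 ($80k), Flint→Route 7 ($134k) — total 71+138+80+134 = $423k.
Row-greedy (each carrier in turn takes its best remaining route) gives $384k, worse by 39.
Ridgeline's own top route is Route 3 ($116k), but forcing Ridgeline→Route 3 and reassigning the rest optimally gives only $414k — worse by 9.

Ridgeline receives Route 5.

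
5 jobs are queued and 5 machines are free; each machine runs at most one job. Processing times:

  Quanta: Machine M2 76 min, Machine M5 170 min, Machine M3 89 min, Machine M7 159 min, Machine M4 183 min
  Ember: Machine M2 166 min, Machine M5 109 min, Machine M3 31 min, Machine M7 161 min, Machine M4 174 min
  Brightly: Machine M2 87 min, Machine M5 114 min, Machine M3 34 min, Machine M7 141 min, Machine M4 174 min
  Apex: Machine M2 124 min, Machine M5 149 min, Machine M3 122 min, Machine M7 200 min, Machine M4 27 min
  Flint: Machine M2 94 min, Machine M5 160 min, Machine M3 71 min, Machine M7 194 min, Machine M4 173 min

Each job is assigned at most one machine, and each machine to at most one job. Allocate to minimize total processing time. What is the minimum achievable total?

Minimum total: 423 min

Optimal: Quanta→Machine M7 (159 min), Ember→Machine M5 (109 min), Brightly→Machine M3 (34 min), Apex→Machine M4 (27 min), Flint→Machine M2 (94 min) — total 159+109+34+27+94 = 423 min.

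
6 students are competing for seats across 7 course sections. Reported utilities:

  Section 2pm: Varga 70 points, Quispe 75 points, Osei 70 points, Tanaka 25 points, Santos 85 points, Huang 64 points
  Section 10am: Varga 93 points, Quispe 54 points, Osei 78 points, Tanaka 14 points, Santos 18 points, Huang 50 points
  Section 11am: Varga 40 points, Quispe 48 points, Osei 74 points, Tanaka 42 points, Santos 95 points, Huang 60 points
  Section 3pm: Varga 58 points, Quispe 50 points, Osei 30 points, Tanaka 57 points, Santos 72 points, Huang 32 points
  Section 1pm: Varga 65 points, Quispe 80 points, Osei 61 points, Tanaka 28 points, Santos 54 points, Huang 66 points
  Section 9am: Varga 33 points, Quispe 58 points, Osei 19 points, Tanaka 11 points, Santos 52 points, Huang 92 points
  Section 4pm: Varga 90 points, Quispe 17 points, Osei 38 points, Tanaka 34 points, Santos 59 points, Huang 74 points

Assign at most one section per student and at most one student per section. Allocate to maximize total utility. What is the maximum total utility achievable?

Max total: 492 points

This is a one-to-one assignment (maximum-weight bipartite matching).
Optimal: Varga→Section 4pm (90 points), Quispe→Section 1pm (80 points), Osei→Section 10am (78 points), Tanaka→Section 3pm (57 points), Santos→Section 11am (95 points), Huang→Section 9am (92 points) — total 90+80+78+57+95+92 = 492 points.
Column-greedy (each section in turn goes to its best remaining student) gives 481 points, worse by 11.
Next-best assignment: Varga→Section 10am, Quispe→Section 1pm, Osei→Section 2pm, Tanaka→Section 3pm, Santos→Section 11am, Huang→Section 9am = 487 points.
Swapping Santos↔Osei (Santos→Section 10am 18 points, Osei→Section 11am 74 points) loses 81.
Checked against all permutations: 492 points is optimal.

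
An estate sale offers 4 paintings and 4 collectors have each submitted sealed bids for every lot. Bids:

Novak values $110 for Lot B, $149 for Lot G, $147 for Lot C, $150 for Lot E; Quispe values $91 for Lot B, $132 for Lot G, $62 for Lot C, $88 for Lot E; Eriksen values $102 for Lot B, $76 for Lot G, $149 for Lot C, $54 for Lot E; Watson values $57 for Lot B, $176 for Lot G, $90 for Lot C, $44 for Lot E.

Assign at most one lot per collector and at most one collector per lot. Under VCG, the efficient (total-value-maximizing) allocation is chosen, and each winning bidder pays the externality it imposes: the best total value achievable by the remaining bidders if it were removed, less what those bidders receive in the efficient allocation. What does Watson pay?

Efficient allocation: Novak→Lot E ($150), Quispe→Lot B ($91), Eriksen→Lot C ($149), Watson→Lot G ($176); total welfare W = $566.
Watson receives Lot G at value $176, so the others get W − 176 = $390.
Without Watson: best allocation of the remaining 3 bidders over all 4 lots is Novak→Lot E ($150), Quispe→Lot G ($132), Eriksen→Lot C ($149), total $431.
VCG payment = (others' best without Watson) − (others' welfare with Watson) = 431 − 390 = $41.

Watson pays $41.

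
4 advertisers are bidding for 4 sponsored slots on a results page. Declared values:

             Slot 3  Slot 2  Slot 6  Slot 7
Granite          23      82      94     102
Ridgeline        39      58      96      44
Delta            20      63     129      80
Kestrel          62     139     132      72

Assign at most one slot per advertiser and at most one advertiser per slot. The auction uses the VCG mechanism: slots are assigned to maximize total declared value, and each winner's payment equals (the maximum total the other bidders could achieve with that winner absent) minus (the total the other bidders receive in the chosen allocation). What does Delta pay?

Delta pays $57.

Efficient allocation: Granite→Slot 7 ($102), Ridgeline→Slot 3 ($39), Delta→Slot 6 ($129), Kestrel→Slot 2 ($139); total welfare W = $409.
Delta receives Slot 6 at value $129, so the others get W − 129 = $280.
Without Delta: best allocation of the remaining 3 bidders over all 4 slots is Granite→Slot 7 ($102), Ridgeline→Slot 6 ($96), Kestrel→Slot 2 ($139), total $337.
VCG payment = (others' best without Delta) − (others' welfare with Delta) = 337 − 280 = $57.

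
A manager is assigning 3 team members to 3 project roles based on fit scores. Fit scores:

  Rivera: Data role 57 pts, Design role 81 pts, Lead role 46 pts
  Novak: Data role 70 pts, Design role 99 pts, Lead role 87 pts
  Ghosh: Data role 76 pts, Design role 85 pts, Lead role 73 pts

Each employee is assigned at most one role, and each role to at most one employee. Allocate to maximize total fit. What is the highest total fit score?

Optimal: Rivera→Design role (81 pts), Novak→Lead role (87 pts), Ghosh→Data role (76 pts) — total 81+87+76 = 244 pts.
Swapping Rivera↔Ghosh (Rivera→Data role 57 pts, Ghosh→Design role 85 pts) loses 15.
Checked against all permutations: 244 pts is optimal.

Maximum total: 244 pts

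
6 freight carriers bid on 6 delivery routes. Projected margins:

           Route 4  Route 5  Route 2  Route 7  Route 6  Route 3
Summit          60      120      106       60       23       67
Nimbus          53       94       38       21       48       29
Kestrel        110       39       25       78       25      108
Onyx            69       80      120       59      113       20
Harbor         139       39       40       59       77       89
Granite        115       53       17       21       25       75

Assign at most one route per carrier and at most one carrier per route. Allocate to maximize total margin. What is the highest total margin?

Maximum total: $605k

This is the linear assignment problem.
Optimal: Summit→Route 2 ($106k), Nimbus→Route 5 ($94k), Kestrel→Route 7 ($78k), Onyx→Route 6 ($113k), Harbor→Route 4 ($139k), Granite→Route 3 ($75k) — total 106+94+78+113+139+75 = $605k.
Column-greedy (each route in turn goes to its best remaining carrier) gives $580k, worse by 25.
Next-best assignment: Summit→Route 2, Nimbus→Route 5, Kestrel→Route 7, Onyx→Route 6, Harbor→Route 3, Granite→Route 4 = $595k.
Swapping Summit↔Granite (Summit→Route 3 $67k, Granite→Route 2 $17k) loses 97.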